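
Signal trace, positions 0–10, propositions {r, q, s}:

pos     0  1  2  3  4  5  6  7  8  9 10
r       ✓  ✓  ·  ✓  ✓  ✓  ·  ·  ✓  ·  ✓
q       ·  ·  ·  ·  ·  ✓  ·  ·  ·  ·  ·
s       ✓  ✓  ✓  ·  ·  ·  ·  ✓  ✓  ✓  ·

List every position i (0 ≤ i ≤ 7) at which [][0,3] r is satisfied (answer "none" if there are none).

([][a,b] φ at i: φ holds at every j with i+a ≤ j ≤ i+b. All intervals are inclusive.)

Evaluate at each i in [0,7]:
  i=0: ✗ (fails at j=2)
  i=1: ✗ (fails at j=2)
  i=2: ✗ (fails at j=2)
  i=3: ✗ (fails at j=6)
  i=4: ✗ (fails at j=6)
  i=5: ✗ (fails at j=6)
  i=6: ✗ (fails at j=6)
  i=7: ✗ (fails at j=7)

none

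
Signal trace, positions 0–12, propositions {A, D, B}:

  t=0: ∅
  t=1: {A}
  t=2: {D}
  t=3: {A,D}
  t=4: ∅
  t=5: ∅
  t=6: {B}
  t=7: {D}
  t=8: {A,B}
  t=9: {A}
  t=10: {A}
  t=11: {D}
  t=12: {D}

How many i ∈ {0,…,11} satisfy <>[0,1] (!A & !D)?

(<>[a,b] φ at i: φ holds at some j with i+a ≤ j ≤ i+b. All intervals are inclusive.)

Evaluate at each i in [0,11]:
  i=0: ✓ (witness j=0)
  i=1: ✗ (none in [1,2])
  i=2: ✗ (none in [2,3])
  i=3: ✓ (witness j=4)
  i=4: ✓ (witness j=4)
  i=5: ✓ (witness j=5)
  i=6: ✓ (witness j=6)
  i=7: ✗ (none in [7,8])
  i=8: ✗ (none in [8,9])
  i=9: ✗ (none in [9,10])
  i=10: ✗ (none in [10,11])
  i=11: ✗ (none in [11,12])
Positions where it holds: {0, 3, 4, 5, 6} → 5.

5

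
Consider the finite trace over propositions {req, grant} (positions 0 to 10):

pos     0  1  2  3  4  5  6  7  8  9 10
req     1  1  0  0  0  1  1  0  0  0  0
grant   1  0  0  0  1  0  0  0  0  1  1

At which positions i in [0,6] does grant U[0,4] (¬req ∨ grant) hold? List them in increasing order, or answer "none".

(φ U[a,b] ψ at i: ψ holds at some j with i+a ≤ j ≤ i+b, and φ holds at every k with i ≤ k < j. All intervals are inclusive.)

0, 2, 3, 4

Evaluate at each i in [0,6]:
  i=0: ✓ (rhs at j=0)
  i=1: ✗ (lhs fails at k=1 before rhs at j=2)
  i=2: ✓ (rhs at j=2)
  i=3: ✓ (rhs at j=3)
  i=4: ✓ (rhs at j=4)
  i=5: ✗ (lhs fails at k=5 before rhs at j=7)
  i=6: ✗ (lhs fails at k=6 before rhs at j=7)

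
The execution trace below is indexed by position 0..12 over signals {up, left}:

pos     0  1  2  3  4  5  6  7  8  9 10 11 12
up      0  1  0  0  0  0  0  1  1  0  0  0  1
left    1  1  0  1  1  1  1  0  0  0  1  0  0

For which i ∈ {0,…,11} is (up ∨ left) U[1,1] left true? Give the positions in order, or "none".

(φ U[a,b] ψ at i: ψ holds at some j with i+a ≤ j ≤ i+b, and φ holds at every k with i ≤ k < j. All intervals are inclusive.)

Evaluate at each i in [0,11]:
  i=0: ✓ (rhs at j=1; lhs holds on [0,0])
  i=1: ✗ (no rhs in [2,2])
  i=2: ✗ (lhs fails at k=2 before rhs at j=3)
  i=3: ✓ (rhs at j=4; lhs holds on [3,3])
  i=4: ✓ (rhs at j=5; lhs holds on [4,4])
  i=5: ✓ (rhs at j=6; lhs holds on [5,5])
  i=6: ✗ (no rhs in [7,7])
  i=7: ✗ (no rhs in [8,8])
  i=8: ✗ (no rhs in [9,9])
  i=9: ✗ (lhs fails at k=9 before rhs at j=10)
  i=10: ✗ (no rhs in [11,11])
  i=11: ✗ (no rhs in [12,12])

0, 3, 4, 5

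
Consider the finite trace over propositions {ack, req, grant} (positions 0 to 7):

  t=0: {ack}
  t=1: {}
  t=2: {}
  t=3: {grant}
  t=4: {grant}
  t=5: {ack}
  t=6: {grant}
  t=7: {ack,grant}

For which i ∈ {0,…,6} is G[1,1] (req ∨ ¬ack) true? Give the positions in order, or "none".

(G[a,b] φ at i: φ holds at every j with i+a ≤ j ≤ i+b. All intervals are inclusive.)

0, 1, 2, 3, 5

Evaluate at each i in [0,6]:
  i=0: ✓ (all of [1,1])
  i=1: ✓ (all of [2,2])
  i=2: ✓ (all of [3,3])
  i=3: ✓ (all of [4,4])
  i=4: ✗ (fails at j=5)
  i=5: ✓ (all of [6,6])
  i=6: ✗ (fails at j=7)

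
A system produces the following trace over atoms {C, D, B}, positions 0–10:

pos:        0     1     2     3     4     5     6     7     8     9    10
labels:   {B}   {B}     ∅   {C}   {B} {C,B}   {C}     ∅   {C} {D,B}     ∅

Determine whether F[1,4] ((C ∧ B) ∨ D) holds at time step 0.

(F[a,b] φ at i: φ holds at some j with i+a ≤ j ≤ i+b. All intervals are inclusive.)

Check ((C ∧ B) ∨ D) at each j in [1,4]:
  j=1: false
  j=2: false
  j=3: false
  j=4: false
No position in the window satisfies it → formula fails.

Does not hold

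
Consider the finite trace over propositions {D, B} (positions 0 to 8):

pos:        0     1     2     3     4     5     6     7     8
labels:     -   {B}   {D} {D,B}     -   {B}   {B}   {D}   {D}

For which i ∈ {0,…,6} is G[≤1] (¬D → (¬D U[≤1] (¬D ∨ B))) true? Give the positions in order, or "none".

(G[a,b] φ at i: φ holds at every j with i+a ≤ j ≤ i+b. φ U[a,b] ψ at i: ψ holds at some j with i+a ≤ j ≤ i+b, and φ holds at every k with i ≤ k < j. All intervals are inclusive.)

0, 1, 2, 3, 4, 5, 6

Evaluate at each i in [0,6]:
  i=0: ✓ (all of [0,1])
  i=1: ✓ (all of [1,2])
  i=2: ✓ (all of [2,3])
  i=3: ✓ (all of [3,4])
  i=4: ✓ (all of [4,5])
  i=5: ✓ (all of [5,6])
  i=6: ✓ (all of [6,7])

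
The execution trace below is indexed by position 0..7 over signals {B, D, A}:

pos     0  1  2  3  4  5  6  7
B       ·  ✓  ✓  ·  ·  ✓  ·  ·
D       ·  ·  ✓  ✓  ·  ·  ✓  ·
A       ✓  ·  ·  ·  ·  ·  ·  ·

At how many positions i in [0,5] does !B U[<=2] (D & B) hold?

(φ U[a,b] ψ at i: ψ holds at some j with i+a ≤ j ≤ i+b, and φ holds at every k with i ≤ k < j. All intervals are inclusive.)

Evaluate at each i in [0,5]:
  i=0: ✗ (lhs fails at k=1 before rhs at j=2)
  i=1: ✗ (lhs fails at k=1 before rhs at j=2)
  i=2: ✓ (rhs at j=2)
  i=3: ✗ (no rhs in [3,5])
  i=4: ✗ (no rhs in [4,6])
  i=5: ✗ (no rhs in [5,7])
Positions where it holds: {2} → 1.

1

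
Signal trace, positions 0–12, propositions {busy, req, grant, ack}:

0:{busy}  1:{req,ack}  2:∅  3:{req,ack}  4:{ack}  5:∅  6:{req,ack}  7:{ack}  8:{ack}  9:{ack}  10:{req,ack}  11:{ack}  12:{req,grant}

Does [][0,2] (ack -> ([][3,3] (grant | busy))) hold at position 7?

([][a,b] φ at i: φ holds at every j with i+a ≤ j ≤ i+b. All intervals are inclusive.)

Check (ack -> ([][3,3] (grant | busy))) at every j in [7,9]:
  j=7: antecedent true; consequent fails at 10 → ✗
  j=8: antecedent true; consequent fails at 11 → ✗
  j=9: antecedent true; consequent holds on [12,12] → ✓
Fails at j=7 → formula fails.

Does not hold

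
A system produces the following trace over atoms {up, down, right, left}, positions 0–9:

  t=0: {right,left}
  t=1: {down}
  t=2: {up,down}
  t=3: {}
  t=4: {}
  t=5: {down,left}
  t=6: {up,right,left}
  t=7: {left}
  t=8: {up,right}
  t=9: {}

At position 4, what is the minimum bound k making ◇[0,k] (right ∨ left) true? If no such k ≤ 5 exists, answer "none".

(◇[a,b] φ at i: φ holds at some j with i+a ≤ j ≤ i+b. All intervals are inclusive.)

Scan j = 4,5,… for (right ∨ left):
  j=4: fails
  j=5: holds
First hit at j=5, so smallest k = 5-4 = 1.

1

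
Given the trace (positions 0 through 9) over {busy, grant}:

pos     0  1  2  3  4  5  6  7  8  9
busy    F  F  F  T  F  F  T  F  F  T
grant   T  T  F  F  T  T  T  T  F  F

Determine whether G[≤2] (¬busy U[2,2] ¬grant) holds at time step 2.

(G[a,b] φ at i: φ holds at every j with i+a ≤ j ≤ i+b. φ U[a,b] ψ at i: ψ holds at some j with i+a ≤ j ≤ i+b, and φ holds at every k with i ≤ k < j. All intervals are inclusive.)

Check (¬busy U[2,2] ¬grant) at every j in [2,4]:
  j=2: fails
  j=3: fails
  j=4: fails
Fails at j=2 → formula fails.

No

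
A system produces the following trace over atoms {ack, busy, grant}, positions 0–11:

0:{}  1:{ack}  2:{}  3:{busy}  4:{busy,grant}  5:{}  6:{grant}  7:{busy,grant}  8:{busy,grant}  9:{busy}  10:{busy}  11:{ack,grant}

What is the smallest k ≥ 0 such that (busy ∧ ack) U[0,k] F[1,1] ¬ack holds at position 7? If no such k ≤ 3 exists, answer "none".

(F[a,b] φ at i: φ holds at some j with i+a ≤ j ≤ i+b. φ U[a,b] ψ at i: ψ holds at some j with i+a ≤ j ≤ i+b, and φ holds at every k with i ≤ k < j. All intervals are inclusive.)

0

Need earliest j ≥ 7 with F[1,1] ¬ack, and (busy ∧ ack) at every k in [7,j-1].
  j=7: rhs holds (empty prefix). k = 0.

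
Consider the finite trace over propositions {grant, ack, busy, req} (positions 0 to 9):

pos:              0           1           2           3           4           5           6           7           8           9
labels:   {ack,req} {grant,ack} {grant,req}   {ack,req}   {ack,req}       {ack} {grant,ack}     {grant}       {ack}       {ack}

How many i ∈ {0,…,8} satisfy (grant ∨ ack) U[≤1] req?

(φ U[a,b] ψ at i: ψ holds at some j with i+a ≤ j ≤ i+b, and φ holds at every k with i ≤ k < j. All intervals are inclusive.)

Evaluate at each i in [0,8]:
  i=0: ✓ (rhs at j=0)
  i=1: ✓ (rhs at j=2; lhs holds on [1,1])
  i=2: ✓ (rhs at j=2)
  i=3: ✓ (rhs at j=3)
  i=4: ✓ (rhs at j=4)
  i=5: ✗ (no rhs in [5,6])
  i=6: ✗ (no rhs in [6,7])
  i=7: ✗ (no rhs in [7,8])
  i=8: ✗ (no rhs in [8,9])
Positions where it holds: {0, 1, 2, 3, 4} → 5.

5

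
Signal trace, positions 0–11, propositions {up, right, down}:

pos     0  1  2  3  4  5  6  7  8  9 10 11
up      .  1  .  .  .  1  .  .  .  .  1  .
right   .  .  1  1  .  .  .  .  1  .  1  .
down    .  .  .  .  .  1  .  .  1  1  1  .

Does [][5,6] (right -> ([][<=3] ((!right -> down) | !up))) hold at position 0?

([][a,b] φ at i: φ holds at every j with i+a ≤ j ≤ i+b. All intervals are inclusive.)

Yes

Check (right -> ([][<=3] ((!right -> down) | !up))) at every j in [5,6]:
  j=5: antecedent false → ✓
  j=6: antecedent false → ✓
All positions satisfy it → formula holds.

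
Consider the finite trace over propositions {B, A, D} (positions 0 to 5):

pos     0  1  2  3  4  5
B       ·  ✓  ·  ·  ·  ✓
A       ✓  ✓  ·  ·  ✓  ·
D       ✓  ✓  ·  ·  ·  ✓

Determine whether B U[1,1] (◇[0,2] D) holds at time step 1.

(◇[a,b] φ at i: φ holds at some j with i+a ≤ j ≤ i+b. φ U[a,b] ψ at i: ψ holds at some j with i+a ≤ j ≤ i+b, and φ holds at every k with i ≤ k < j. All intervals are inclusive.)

Need some j in [2,2] with ◇[0,2] D, and B at every k in [1,j-1].
  j=2: ◇[0,2] D — fails (none in [2,4]).
No j in the window works → until fails.

False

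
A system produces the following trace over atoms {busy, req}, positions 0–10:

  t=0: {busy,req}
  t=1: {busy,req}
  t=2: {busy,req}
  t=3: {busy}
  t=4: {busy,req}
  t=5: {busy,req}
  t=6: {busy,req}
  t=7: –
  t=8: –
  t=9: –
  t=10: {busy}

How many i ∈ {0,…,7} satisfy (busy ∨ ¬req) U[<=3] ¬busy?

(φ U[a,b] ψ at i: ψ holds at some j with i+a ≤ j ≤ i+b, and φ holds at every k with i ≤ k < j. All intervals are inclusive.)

Evaluate at each i in [0,7]:
  i=0: ✗ (no rhs in [0,3])
  i=1: ✗ (no rhs in [1,4])
  i=2: ✗ (no rhs in [2,5])
  i=3: ✗ (no rhs in [3,6])
  i=4: ✓ (rhs at j=7; lhs holds on [4,6])
  i=5: ✓ (rhs at j=7; lhs holds on [5,6])
  i=6: ✓ (rhs at j=7; lhs holds on [6,6])
  i=7: ✓ (rhs at j=7)
Positions where it holds: {4, 5, 6, 7} → 4.

4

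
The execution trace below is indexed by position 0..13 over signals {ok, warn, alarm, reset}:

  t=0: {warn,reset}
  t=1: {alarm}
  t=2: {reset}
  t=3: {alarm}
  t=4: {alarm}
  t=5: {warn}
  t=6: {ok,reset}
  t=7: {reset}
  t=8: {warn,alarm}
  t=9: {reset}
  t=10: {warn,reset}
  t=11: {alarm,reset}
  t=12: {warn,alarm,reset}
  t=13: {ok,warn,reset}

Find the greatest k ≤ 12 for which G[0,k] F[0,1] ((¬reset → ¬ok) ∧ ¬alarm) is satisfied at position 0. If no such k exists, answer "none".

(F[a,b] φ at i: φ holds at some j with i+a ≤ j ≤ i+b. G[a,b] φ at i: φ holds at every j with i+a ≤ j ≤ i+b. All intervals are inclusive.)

2

F[0,1] ((¬reset → ¬ok) ∧ ¬alarm) must hold from j=0 onward; find where it first fails.
  j=0: holds
  j=1: holds
  j=2: holds
  j=3: fails
Holds on [0,2], so largest k = 2.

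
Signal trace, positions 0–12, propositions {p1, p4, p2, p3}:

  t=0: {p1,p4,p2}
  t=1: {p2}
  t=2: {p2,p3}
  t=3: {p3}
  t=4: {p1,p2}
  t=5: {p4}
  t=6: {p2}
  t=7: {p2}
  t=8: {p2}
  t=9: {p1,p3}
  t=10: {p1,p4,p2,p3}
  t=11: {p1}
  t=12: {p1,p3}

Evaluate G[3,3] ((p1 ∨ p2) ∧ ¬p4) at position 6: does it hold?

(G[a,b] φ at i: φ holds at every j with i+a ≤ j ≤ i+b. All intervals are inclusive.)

Check ((p1 ∨ p2) ∧ ¬p4) at every j in [9,9]:
  j=9: true
All positions satisfy it → formula holds.

True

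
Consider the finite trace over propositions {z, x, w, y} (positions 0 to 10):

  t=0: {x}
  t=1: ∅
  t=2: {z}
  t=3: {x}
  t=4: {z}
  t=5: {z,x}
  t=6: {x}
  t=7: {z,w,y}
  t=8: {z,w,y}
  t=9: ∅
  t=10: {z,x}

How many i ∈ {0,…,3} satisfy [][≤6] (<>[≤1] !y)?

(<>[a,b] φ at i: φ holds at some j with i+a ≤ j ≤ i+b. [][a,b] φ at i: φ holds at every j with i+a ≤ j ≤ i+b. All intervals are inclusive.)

Evaluate at each i in [0,3]:
  i=0: ✓ (all of [0,6])
  i=1: ✗ (fails at j=7)
  i=2: ✗ (fails at j=7)
  i=3: ✗ (fails at j=7)
Positions where it holds: {0} → 1.

1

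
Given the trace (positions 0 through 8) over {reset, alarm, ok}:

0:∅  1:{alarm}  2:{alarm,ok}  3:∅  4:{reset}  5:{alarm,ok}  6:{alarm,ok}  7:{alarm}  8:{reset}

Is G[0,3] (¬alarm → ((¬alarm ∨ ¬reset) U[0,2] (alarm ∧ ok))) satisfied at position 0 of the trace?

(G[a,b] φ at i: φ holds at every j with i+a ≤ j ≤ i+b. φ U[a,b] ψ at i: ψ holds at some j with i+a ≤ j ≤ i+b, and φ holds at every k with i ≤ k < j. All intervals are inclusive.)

Yes

Check (¬alarm → ((¬alarm ∨ ¬reset) U[0,2] (alarm ∧ ok))) at every j in [0,3]:
  j=0: antecedent true; consequent holds → ✓
  j=1: antecedent false → ✓
  j=2: antecedent false → ✓
  j=3: antecedent true; consequent holds → ✓
All positions satisfy it → formula holds.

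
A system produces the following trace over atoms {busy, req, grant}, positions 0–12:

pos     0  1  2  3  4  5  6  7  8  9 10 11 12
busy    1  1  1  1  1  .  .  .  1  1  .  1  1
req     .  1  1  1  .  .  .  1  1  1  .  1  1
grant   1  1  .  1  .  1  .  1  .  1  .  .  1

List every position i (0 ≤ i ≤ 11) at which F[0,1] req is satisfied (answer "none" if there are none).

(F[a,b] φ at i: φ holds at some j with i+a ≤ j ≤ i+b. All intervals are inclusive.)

0, 1, 2, 3, 6, 7, 8, 9, 10, 11

Evaluate at each i in [0,11]:
  i=0: ✓ (witness j=1)
  i=1: ✓ (witness j=1)
  i=2: ✓ (witness j=2)
  i=3: ✓ (witness j=3)
  i=4: ✗ (none in [4,5])
  i=5: ✗ (none in [5,6])
  i=6: ✓ (witness j=7)
  i=7: ✓ (witness j=7)
  i=8: ✓ (witness j=8)
  i=9: ✓ (witness j=9)
  i=10: ✓ (witness j=11)
  i=11: ✓ (witness j=11)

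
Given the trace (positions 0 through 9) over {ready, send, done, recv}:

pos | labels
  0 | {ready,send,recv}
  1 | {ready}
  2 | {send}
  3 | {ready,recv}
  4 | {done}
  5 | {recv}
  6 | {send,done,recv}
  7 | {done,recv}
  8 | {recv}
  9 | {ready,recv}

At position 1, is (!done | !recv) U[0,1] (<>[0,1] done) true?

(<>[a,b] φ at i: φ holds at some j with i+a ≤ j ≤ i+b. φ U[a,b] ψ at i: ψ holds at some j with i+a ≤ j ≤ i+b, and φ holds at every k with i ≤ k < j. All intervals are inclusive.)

Need some j in [1,2] with <>[0,1] done, and (!done | !recv) at every k in [1,j-1].
  j=1: <>[0,1] done — fails (none in [1,2]).
  j=2: <>[0,1] done — fails (none in [2,3]).
No j in the window works → until fails.

No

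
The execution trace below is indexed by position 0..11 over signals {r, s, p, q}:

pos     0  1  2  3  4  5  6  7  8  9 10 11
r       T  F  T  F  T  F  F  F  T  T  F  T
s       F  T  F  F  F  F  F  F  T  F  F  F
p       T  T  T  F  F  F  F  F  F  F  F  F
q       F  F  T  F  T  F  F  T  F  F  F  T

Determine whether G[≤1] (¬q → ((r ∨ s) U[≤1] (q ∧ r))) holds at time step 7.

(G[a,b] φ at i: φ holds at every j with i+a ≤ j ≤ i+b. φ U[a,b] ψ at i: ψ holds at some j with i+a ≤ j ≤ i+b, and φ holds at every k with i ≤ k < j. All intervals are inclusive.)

Check (¬q → ((r ∨ s) U[≤1] (q ∧ r))) at every j in [7,8]:
  j=7: antecedent false → ✓
  j=8: antecedent true; consequent fails → ✗
Fails at j=8 → formula fails.

Does not hold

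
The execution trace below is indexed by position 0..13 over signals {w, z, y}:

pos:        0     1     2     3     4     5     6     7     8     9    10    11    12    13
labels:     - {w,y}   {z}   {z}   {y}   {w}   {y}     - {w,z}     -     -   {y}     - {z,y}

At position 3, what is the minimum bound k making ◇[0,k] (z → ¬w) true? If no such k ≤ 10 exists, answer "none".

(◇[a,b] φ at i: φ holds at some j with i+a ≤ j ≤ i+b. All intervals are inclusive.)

Scan j = 3,4,… for (z → ¬w):
  j=3: holds
First hit at j=3, so smallest k = 3-3 = 0.

0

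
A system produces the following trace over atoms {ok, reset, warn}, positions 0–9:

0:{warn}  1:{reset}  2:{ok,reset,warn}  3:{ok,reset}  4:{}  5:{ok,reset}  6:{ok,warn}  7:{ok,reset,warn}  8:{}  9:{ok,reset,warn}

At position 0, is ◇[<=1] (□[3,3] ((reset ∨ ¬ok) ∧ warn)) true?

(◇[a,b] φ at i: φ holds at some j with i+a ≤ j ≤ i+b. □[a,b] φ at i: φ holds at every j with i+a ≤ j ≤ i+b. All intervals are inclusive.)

Check □[3,3] ((reset ∨ ¬ok) ∧ warn) at each j in [0,1]:
  j=0: fails at 3
  j=1: fails at 4
No position in the window satisfies it → formula fails.

False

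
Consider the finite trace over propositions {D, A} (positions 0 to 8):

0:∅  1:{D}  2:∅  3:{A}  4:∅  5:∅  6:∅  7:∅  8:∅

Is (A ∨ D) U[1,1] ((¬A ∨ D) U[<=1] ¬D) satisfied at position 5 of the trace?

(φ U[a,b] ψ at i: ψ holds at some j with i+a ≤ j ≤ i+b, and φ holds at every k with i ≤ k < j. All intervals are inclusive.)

Need some j in [6,6] with ((¬A ∨ D) U[<=1] ¬D), and (A ∨ D) at every k in [5,j-1].
  j=6: ((¬A ∨ D) U[<=1] ¬D) holds, but (A ∨ D) fails at k=5 → not this j.
No j in the window works → until fails.

Does not hold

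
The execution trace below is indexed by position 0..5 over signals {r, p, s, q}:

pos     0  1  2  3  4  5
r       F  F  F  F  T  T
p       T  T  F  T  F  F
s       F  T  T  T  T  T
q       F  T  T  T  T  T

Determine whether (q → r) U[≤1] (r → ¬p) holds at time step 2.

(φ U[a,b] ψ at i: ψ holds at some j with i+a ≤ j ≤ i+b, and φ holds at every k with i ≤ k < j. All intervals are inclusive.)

True

Need some j in [2,3] with (r → ¬p), and (q → r) at every k in [2,j-1].
  j=2: (r → ¬p) holds; no prefix to check → satisfied.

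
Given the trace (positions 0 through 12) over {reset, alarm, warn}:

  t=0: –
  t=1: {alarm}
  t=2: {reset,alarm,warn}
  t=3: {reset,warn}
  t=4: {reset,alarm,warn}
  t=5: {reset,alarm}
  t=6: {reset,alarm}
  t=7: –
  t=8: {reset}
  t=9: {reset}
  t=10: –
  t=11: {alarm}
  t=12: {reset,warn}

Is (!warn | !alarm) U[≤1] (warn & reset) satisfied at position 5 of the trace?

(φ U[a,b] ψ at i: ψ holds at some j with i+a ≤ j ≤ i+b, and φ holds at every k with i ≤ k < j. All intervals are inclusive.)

False

Need some j in [5,6] with (warn & reset), and (!warn | !alarm) at every k in [5,j-1].
  j=5: (warn & reset) false.
  j=6: (warn & reset) false.
No j in the window works → until fails.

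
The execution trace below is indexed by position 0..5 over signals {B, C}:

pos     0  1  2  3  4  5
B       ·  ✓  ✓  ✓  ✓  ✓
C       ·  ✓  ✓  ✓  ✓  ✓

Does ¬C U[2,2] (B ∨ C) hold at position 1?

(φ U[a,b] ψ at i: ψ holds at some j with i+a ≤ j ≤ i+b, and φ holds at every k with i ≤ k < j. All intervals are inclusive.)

Need some j in [3,3] with (B ∨ C), and ¬C at every k in [1,j-1].
  j=3: (B ∨ C) holds, but ¬C fails at k=1 → not this j.
No j in the window works → until fails.

No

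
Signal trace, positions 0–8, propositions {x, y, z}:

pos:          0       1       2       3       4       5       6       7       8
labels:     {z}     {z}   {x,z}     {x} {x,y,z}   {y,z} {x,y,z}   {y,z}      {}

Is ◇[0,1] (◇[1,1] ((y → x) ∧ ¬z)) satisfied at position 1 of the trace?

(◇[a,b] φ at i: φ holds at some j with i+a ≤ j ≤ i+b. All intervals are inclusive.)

True

Check ◇[1,1] ((y → x) ∧ ¬z) at each j in [1,2]:
  j=1: fails (none in [2,2])
  j=2: holds (witness at 3)
Found at j=2 → formula holds.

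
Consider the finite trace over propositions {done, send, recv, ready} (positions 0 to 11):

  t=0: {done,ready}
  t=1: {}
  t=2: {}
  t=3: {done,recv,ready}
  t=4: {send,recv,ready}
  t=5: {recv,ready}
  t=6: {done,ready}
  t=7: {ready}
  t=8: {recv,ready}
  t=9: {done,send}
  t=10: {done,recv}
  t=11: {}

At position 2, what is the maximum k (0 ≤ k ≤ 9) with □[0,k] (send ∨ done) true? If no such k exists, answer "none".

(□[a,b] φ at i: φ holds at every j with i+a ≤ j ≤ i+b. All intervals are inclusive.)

none

(send ∨ done) must hold from j=2 onward; find where it first fails.
  j=2: fails → no k works.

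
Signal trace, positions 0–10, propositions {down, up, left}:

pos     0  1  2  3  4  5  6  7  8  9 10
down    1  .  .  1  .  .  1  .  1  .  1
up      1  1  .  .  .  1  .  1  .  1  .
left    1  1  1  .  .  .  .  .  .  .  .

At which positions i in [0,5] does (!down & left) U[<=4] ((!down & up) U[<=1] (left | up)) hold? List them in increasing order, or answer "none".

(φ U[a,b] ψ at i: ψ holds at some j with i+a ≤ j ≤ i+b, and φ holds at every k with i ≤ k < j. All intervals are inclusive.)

0, 1, 2, 5

Evaluate at each i in [0,5]:
  i=0: ✓ (rhs at j=0)
  i=1: ✓ (rhs at j=1)
  i=2: ✓ (rhs at j=2)
  i=3: ✗ (lhs fails at k=3 before rhs at j=5)
  i=4: ✗ (lhs fails at k=4 before rhs at j=5)
  i=5: ✓ (rhs at j=5)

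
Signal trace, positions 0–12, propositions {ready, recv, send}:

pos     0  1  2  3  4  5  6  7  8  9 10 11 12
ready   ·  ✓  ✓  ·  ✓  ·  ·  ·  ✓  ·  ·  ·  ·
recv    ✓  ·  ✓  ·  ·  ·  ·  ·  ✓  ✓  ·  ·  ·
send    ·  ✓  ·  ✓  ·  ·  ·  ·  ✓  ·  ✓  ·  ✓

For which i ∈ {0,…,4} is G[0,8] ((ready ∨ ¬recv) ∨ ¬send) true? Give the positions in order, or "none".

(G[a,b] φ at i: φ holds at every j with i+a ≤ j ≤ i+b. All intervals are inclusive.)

Evaluate at each i in [0,4]:
  i=0: ✓ (all of [0,8])
  i=1: ✓ (all of [1,9])
  i=2: ✓ (all of [2,10])
  i=3: ✓ (all of [3,11])
  i=4: ✓ (all of [4,12])

0, 1, 2, 3, 4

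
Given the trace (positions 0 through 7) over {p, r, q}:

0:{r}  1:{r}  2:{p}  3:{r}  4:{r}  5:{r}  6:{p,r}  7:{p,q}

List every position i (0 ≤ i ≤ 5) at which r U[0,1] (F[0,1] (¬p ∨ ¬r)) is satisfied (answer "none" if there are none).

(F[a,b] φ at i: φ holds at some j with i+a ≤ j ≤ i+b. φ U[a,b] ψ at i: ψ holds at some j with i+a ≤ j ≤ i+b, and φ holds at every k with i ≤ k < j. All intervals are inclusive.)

0, 1, 2, 3, 4, 5

Evaluate at each i in [0,5]:
  i=0: ✓ (rhs at j=0)
  i=1: ✓ (rhs at j=1)
  i=2: ✓ (rhs at j=2)
  i=3: ✓ (rhs at j=3)
  i=4: ✓ (rhs at j=4)
  i=5: ✓ (rhs at j=5)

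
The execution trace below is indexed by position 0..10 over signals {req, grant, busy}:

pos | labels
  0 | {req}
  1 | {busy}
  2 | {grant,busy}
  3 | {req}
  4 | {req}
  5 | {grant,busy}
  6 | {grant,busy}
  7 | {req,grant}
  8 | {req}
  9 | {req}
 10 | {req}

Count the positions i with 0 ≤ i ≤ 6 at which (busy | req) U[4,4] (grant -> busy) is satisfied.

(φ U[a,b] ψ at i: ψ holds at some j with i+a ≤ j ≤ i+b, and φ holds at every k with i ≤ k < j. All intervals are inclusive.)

6

Evaluate at each i in [0,6]:
  i=0: ✓ (rhs at j=4; lhs holds on [0,3])
  i=1: ✓ (rhs at j=5; lhs holds on [1,4])
  i=2: ✓ (rhs at j=6; lhs holds on [2,5])
  i=3: ✗ (no rhs in [7,7])
  i=4: ✓ (rhs at j=8; lhs holds on [4,7])
  i=5: ✓ (rhs at j=9; lhs holds on [5,8])
  i=6: ✓ (rhs at j=10; lhs holds on [6,9])
Positions where it holds: {0, 1, 2, 4, 5, 6} → 6.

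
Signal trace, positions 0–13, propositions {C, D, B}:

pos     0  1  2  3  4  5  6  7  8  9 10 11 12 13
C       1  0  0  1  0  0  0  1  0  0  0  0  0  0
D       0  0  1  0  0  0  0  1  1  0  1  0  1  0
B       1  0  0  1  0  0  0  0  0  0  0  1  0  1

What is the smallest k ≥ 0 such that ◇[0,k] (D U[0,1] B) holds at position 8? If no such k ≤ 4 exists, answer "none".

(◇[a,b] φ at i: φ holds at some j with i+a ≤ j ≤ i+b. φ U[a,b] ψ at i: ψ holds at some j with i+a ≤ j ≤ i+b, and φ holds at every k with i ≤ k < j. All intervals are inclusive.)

2

Scan j = 8,9,… for (D U[0,1] B):
  j=8: fails
  j=9: fails
  j=10: holds
First hit at j=10, so smallest k = 10-8 = 2.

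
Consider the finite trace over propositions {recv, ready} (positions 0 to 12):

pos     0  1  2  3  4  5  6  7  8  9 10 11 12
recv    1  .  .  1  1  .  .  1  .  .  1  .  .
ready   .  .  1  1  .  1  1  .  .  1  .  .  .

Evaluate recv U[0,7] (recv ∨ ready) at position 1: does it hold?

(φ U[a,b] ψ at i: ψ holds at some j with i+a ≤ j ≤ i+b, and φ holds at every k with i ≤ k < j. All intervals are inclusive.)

Does not hold

Need some j in [1,8] with (recv ∨ ready), and recv at every k in [1,j-1].
  j=1: (recv ∨ ready) false.
  j=2: (recv ∨ ready) holds, but recv fails at k=1 → not this j.
  j=3: (recv ∨ ready) holds, but recv fails at k=1 → not this j.
  j=4: (recv ∨ ready) holds, but recv fails at k=1 → not this j.
  j=5: (recv ∨ ready) holds, but recv fails at k=1 → not this j.
  j=6: (recv ∨ ready) holds, but recv fails at k=1 → not this j.
  j=7: (recv ∨ ready) holds, but recv fails at k=1 → not this j.
  j=8: (recv ∨ ready) false.
No j in the window works → until fails.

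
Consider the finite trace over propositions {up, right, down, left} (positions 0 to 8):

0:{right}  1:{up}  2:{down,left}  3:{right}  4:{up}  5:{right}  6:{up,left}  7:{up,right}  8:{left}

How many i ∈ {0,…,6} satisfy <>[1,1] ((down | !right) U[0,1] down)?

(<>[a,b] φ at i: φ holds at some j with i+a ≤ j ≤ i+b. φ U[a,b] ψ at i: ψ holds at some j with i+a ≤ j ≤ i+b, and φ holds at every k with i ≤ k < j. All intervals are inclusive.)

Evaluate at each i in [0,6]:
  i=0: ✓ (witness j=1)
  i=1: ✓ (witness j=2)
  i=2: ✗ (none in [3,3])
  i=3: ✗ (none in [4,4])
  i=4: ✗ (none in [5,5])
  i=5: ✗ (none in [6,6])
  i=6: ✗ (none in [7,7])
Positions where it holds: {0, 1} → 2.

2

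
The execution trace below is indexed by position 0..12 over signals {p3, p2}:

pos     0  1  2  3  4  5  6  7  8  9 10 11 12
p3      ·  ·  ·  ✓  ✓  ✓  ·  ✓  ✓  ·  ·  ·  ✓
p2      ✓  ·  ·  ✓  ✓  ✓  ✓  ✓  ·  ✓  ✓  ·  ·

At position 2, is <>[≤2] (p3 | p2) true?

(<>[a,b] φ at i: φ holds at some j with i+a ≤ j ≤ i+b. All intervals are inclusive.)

Holds

Check (p3 | p2) at each j in [2,4]:
  j=2: false
  j=3: true
  j=4: true
Found at j=3 → formula holds.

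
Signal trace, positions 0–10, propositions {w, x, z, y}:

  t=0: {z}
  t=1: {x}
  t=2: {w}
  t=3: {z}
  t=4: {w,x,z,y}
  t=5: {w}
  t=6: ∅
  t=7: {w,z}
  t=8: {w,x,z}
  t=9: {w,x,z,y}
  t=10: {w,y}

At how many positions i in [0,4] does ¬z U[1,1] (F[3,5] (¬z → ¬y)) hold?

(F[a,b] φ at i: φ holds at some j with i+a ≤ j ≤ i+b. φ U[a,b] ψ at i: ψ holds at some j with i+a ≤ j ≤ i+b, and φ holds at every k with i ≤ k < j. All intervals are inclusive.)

Evaluate at each i in [0,4]:
  i=0: ✗ (lhs fails at k=0 before rhs at j=1)
  i=1: ✓ (rhs at j=2; lhs holds on [1,1])
  i=2: ✓ (rhs at j=3; lhs holds on [2,2])
  i=3: ✗ (lhs fails at k=3 before rhs at j=4)
  i=4: ✗ (lhs fails at k=4 before rhs at j=5)
Positions where it holds: {1, 2} → 2.

2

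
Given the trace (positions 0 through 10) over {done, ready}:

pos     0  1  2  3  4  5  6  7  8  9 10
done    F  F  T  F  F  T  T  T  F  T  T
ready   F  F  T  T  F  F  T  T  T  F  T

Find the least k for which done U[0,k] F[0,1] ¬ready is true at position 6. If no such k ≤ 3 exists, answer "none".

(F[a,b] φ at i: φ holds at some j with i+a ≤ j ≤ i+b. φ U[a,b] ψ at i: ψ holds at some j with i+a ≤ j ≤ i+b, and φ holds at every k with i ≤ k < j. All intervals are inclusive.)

Need earliest j ≥ 6 with F[0,1] ¬ready, and done at every k in [6,j-1].
  j=6: rhs fails.
  j=7: rhs fails.
  j=8: rhs holds; lhs holds on [6,7]. k = 2.

2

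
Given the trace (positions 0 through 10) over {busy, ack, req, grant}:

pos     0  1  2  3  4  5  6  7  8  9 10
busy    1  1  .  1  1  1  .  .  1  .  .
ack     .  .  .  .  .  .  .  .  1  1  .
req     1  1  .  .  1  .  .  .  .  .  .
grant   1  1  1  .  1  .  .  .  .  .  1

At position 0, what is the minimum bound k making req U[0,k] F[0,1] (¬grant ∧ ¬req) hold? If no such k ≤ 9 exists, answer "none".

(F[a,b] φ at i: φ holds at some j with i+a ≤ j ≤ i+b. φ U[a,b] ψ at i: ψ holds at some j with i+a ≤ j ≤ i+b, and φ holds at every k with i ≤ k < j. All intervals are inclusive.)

Need earliest j ≥ 0 with F[0,1] (¬grant ∧ ¬req), and req at every k in [0,j-1].
  j=0: rhs fails.
  j=1: rhs fails.
  j=2: rhs holds; lhs holds on [0,1]. k = 2.

2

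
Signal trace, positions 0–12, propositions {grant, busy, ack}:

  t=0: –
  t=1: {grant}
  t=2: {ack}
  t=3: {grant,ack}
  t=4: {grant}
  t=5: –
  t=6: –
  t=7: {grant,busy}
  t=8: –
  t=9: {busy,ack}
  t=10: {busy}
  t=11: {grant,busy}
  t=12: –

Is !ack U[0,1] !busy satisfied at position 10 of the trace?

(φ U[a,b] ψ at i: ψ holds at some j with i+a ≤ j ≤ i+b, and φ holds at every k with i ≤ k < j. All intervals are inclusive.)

Need some j in [10,11] with !busy, and !ack at every k in [10,j-1].
  j=10: !busy false.
  j=11: !busy false.
No j in the window works → until fails.

Does not hold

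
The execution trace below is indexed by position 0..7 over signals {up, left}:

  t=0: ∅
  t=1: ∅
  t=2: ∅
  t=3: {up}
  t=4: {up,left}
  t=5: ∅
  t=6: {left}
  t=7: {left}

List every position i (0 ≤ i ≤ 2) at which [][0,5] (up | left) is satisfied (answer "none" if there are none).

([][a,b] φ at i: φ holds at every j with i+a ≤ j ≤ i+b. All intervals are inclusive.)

Evaluate at each i in [0,2]:
  i=0: ✗ (fails at j=0)
  i=1: ✗ (fails at j=1)
  i=2: ✗ (fails at j=2)

none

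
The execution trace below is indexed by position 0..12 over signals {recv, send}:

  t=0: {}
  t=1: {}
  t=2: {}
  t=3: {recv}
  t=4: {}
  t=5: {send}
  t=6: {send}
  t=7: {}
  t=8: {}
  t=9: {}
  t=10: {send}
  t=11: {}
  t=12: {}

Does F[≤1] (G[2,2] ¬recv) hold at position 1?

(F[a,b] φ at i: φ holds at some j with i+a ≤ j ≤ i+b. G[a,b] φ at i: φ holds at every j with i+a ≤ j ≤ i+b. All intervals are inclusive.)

Holds

Check G[2,2] ¬recv at each j in [1,2]:
  j=1: fails at 3
  j=2: holds on [4,4]
Found at j=2 → formula holds.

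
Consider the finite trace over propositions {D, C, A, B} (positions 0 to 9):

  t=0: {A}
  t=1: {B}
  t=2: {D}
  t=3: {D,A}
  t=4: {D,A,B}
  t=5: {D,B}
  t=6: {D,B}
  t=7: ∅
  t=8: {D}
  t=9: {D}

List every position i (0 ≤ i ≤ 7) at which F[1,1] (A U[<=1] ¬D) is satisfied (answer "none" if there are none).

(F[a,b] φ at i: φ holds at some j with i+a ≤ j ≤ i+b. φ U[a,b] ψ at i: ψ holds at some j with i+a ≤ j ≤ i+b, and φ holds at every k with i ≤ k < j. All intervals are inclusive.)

Evaluate at each i in [0,7]:
  i=0: ✓ (witness j=1)
  i=1: ✗ (none in [2,2])
  i=2: ✗ (none in [3,3])
  i=3: ✗ (none in [4,4])
  i=4: ✗ (none in [5,5])
  i=5: ✗ (none in [6,6])
  i=6: ✓ (witness j=7)
  i=7: ✗ (none in [8,8])

0, 6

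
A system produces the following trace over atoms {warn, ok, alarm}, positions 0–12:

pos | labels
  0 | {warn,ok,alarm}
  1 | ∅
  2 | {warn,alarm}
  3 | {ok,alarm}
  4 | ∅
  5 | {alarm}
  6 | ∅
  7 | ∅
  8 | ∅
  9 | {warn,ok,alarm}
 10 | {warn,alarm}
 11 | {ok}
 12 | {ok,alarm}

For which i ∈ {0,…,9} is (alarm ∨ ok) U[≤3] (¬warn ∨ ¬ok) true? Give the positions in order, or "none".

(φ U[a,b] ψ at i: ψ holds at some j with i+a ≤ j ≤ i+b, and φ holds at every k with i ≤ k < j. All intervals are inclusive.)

Evaluate at each i in [0,9]:
  i=0: ✓ (rhs at j=1; lhs holds on [0,0])
  i=1: ✓ (rhs at j=1)
  i=2: ✓ (rhs at j=2)
  i=3: ✓ (rhs at j=3)
  i=4: ✓ (rhs at j=4)
  i=5: ✓ (rhs at j=5)
  i=6: ✓ (rhs at j=6)
  i=7: ✓ (rhs at j=7)
  i=8: ✓ (rhs at j=8)
  i=9: ✓ (rhs at j=10; lhs holds on [9,9])

0, 1, 2, 3, 4, 5, 6, 7, 8, 9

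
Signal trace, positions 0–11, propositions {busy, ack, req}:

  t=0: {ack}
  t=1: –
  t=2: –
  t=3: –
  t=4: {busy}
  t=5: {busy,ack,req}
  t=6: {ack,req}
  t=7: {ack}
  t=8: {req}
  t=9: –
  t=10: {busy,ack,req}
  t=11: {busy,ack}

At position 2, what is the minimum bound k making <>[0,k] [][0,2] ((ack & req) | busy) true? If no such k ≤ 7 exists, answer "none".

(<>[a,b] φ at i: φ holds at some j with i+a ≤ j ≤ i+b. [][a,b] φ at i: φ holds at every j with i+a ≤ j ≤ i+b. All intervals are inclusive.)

Scan j = 2,3,… for [][0,2] ((ack & req) | busy):
  j=2: fails
  j=3: fails
  j=4: holds
First hit at j=4, so smallest k = 4-2 = 2.

2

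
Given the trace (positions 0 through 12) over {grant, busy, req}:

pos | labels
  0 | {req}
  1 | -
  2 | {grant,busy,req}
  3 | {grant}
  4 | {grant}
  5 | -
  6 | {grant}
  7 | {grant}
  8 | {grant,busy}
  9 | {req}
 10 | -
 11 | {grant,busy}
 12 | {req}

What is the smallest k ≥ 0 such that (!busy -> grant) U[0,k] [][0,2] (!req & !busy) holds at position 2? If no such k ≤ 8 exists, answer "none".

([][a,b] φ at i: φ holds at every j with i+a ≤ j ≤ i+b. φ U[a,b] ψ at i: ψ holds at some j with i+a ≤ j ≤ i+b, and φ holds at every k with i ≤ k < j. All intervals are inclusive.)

Need earliest j ≥ 2 with [][0,2] (!req & !busy), and (!busy -> grant) at every k in [2,j-1].
  j=2: rhs fails.
  j=3: rhs holds; lhs holds on [2,2]. k = 1.

1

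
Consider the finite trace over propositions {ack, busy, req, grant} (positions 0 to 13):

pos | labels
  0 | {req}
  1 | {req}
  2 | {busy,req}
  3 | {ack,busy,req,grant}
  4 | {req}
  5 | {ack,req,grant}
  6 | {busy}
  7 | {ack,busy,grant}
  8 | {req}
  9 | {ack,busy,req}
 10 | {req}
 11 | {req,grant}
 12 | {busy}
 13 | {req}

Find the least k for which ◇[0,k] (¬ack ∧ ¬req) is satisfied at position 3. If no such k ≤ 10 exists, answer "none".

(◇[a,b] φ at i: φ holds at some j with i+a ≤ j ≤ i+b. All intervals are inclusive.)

Scan j = 3,4,… for (¬ack ∧ ¬req):
  j=3: fails
  j=4: fails
  j=5: fails
  j=6: holds
First hit at j=6, so smallest k = 6-3 = 3.

3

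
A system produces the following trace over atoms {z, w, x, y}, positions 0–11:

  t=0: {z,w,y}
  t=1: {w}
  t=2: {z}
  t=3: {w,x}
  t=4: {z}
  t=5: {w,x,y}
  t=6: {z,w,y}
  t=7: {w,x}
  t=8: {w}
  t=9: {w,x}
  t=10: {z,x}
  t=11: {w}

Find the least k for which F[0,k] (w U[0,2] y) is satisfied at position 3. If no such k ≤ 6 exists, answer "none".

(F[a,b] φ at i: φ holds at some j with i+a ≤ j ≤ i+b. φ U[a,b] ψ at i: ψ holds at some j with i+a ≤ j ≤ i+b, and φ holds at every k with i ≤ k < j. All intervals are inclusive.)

2

Scan j = 3,4,… for (w U[0,2] y):
  j=3: fails
  j=4: fails
  j=5: holds
First hit at j=5, so smallest k = 5-3 = 2.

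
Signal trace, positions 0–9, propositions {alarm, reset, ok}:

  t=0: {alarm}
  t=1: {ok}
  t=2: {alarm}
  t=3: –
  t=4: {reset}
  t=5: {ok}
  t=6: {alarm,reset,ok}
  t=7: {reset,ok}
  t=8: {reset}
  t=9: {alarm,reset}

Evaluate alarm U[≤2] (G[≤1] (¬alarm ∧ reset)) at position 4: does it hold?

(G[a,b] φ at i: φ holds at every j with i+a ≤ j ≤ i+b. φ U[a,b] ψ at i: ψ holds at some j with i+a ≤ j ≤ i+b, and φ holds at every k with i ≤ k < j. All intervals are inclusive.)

Does not hold

Need some j in [4,6] with G[≤1] (¬alarm ∧ reset), and alarm at every k in [4,j-1].
  j=4: G[≤1] (¬alarm ∧ reset) — fails at 5.
  j=5: G[≤1] (¬alarm ∧ reset) — fails at 5.
  j=6: G[≤1] (¬alarm ∧ reset) — fails at 6.
No j in the window works → until fails.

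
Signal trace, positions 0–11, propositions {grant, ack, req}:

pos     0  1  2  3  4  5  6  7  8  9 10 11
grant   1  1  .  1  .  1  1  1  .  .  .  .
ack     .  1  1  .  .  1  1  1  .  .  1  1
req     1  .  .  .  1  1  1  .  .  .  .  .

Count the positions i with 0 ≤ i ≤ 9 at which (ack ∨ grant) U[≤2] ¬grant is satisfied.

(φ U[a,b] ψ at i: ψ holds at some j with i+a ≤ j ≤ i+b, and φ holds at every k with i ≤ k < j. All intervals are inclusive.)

Evaluate at each i in [0,9]:
  i=0: ✓ (rhs at j=2; lhs holds on [0,1])
  i=1: ✓ (rhs at j=2; lhs holds on [1,1])
  i=2: ✓ (rhs at j=2)
  i=3: ✓ (rhs at j=4; lhs holds on [3,3])
  i=4: ✓ (rhs at j=4)
  i=5: ✗ (no rhs in [5,7])
  i=6: ✓ (rhs at j=8; lhs holds on [6,7])
  i=7: ✓ (rhs at j=8; lhs holds on [7,7])
  i=8: ✓ (rhs at j=8)
  i=9: ✓ (rhs at j=9)
Positions where it holds: {0, 1, 2, 3, 4, 6, 7, 8, 9} → 9.

9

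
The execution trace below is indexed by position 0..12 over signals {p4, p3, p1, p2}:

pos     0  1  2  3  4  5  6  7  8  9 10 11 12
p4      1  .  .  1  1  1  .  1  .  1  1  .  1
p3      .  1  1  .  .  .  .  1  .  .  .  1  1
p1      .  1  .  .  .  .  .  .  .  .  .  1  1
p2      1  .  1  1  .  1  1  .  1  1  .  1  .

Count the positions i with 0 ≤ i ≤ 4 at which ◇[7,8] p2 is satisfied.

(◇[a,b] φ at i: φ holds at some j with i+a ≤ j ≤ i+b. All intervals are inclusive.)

Evaluate at each i in [0,4]:
  i=0: ✓ (witness j=8)
  i=1: ✓ (witness j=8)
  i=2: ✓ (witness j=9)
  i=3: ✓ (witness j=11)
  i=4: ✓ (witness j=11)
Positions where it holds: {0, 1, 2, 3, 4} → 5.

5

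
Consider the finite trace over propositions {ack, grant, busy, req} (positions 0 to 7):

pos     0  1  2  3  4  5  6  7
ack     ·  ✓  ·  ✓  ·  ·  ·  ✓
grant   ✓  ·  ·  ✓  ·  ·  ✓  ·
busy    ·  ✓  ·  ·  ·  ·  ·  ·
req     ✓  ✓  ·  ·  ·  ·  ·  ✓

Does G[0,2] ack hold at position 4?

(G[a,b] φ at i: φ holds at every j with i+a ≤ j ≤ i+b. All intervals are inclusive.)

Check ack at every j in [4,6]:
  j=4: false
  j=5: false
  j=6: false
Fails at j=4 → formula fails.

Does not hold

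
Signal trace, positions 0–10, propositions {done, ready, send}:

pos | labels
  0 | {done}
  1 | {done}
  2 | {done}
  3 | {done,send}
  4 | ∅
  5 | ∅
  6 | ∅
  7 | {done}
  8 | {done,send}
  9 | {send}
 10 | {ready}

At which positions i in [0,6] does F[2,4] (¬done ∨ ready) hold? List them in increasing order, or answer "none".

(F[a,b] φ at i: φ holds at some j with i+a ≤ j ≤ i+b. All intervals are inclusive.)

0, 1, 2, 3, 4, 5, 6

Evaluate at each i in [0,6]:
  i=0: ✓ (witness j=4)
  i=1: ✓ (witness j=4)
  i=2: ✓ (witness j=4)
  i=3: ✓ (witness j=5)
  i=4: ✓ (witness j=6)
  i=5: ✓ (witness j=9)
  i=6: ✓ (witness j=9)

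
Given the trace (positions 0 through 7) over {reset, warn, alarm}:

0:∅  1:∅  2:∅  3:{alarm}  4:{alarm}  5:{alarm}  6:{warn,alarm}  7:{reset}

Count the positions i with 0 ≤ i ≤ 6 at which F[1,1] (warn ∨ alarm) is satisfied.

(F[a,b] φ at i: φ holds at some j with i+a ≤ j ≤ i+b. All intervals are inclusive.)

Evaluate at each i in [0,6]:
  i=0: ✗ (none in [1,1])
  i=1: ✗ (none in [2,2])
  i=2: ✓ (witness j=3)
  i=3: ✓ (witness j=4)
  i=4: ✓ (witness j=5)
  i=5: ✓ (witness j=6)
  i=6: ✗ (none in [7,7])
Positions where it holds: {2, 3, 4, 5} → 4.

4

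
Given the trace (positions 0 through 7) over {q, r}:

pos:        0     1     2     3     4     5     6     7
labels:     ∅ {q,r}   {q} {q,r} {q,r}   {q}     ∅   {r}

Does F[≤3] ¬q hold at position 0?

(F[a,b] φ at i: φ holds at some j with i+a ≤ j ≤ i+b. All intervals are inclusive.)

Holds

Check ¬q at each j in [0,3]:
  j=0: true
  j=1: false
  j=2: false
  j=3: false
Found at j=0 → formula holds.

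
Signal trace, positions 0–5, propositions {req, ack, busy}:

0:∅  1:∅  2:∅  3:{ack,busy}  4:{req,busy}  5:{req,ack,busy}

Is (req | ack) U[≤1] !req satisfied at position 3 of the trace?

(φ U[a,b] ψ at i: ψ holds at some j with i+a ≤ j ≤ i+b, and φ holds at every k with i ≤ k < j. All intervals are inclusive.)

Need some j in [3,4] with !req, and (req | ack) at every k in [3,j-1].
  j=3: !req holds; no prefix to check → satisfied.

Holds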